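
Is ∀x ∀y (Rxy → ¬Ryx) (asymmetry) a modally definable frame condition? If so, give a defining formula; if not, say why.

Any modally definable frame class is closed under surjective bounded morphisms.
The 4-cycle (worlds w0,w1,w2,w3 with w0→w1→w2→w3→w0) is asymmetric. Mapping every world to a single reflexive point • is a surjective bounded morphism, and the reflexive point is not asymmetric (R•• but asymmetry requires ¬R••).
Hence asymmetry is not modally definable.

Not definable by any modal formula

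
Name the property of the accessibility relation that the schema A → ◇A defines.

reflexivity: ∀x Rxx

Equivalently (dual form): □A → A.
Suppose □A→A is valid. At any x set V(A)={w : Rxw}. Then □A holds at x, so A holds at x, i.e. Rxx.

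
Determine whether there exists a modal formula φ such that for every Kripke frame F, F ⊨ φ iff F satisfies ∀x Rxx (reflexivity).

This is a Sahlqvist condition; the T axiom □r → r defines it.

Definable; □r → r defines it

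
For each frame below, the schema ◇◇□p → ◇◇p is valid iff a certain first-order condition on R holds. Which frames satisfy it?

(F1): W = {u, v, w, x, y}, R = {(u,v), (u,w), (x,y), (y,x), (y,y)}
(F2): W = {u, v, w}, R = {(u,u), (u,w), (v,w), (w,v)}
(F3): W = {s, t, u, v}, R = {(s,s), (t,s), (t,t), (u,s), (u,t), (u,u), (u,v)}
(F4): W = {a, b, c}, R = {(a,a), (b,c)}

(F1), (F4)

Frame correspondent (Sahlqvist): ∀x ∀y (xR²y → ∃w (yRw ∧ xR²w)) — i.e. a generalized confluence (Geach) condition.
(F1): ✓.
(F2): fails — vR²v but no t with vRt and vR²t.
(F3): fails — uR²v but no w with vRw and uR²w.
(F4): ✓.
Valid on: (F1), (F4).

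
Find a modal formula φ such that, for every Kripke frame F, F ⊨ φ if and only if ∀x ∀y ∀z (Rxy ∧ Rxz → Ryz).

◇s → □◇s

This is the Euclidean property; the standard corresponding axiom is 5: ◇s → □◇s.
Suppose ◇s→□◇s is valid. Take Rxy, Rxz and set V(s)={y}. Then ◇s at x, so □◇s at x, so ◇s at z, so some w with Rzw has s; w=y, i.e. Rzy. By symmetry of the argument, Ryz.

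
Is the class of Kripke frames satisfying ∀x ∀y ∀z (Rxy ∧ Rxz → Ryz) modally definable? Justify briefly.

Yes: it is the Euclidean property, defined by the 5 schema ◇q → □◇q.
Suppose ◇q→□◇q is valid. Take Rxy, Rxz and set V(q)={y}. Then ◇q at x, so □◇q at x, so ◇q at z, so some w with Rzw has q; w=y, i.e. Rzy. By symmetry of the argument, Ryz.

Yes — defined by ◇q → □◇q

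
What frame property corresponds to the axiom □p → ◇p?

Suppose □p→◇p is valid. At any x set V(p)=W. Then □p at x, so ◇p at x, so x has a successor.
Conversely, on a frame with seriality the schema holds at every world under every valuation.
Frame condition: ∀x ∃y Rxy.

seriality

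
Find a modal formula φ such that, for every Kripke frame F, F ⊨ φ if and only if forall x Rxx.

□ψ → ψ

A defining formula is □ψ → ψ (the T axiom).
Suppose □ψ→ψ is valid. At any x set V(ψ)={w : Rxw}. Then □ψ holds at x, so ψ holds at x, i.e. Rxx.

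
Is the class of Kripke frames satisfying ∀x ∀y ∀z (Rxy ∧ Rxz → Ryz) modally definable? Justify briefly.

Yes: it is the Euclidean property, defined by the 5 schema ◇r → □◇r.

Yes — defined by ◇r → □◇r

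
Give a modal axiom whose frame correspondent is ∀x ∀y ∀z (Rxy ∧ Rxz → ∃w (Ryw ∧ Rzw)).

◇□ψ → □◇ψ

This is convergence; the standard corresponding axiom is .2: ◇□ψ → □◇ψ.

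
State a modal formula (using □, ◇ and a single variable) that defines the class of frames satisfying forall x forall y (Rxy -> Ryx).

q → □◇q

A defining formula is q → □◇q (the B axiom).
Suppose q→□◇q is valid. Take Rxy and set V(q)={x}. Then q at x, so □◇q at x, so ◇q at y, so some z with Ryz has q; z=x, i.e. Ryx.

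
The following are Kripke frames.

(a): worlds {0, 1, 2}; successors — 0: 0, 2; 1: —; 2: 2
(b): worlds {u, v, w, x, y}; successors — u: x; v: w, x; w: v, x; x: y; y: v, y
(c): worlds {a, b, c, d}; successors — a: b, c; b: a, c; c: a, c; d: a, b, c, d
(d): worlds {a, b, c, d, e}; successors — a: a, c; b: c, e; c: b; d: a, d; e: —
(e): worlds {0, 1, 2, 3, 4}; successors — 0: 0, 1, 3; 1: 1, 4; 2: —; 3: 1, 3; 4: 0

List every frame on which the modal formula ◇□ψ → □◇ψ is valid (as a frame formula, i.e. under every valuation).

Frame correspondent (Sahlqvist): ∀x ∀y ∀z (Rxy ∧ Rxz → ∃w (Ryw ∧ Rzw)) — i.e. convergence.
(a): condition met.
(b): fails — Rvw and Rvx but w and x have no common successor.
(c): condition met.
(d): fails — Raa and Rac but a and c have no common successor.
(e): fails — R11 and R14 but 1 and 4 have no common successor.

(a), (c)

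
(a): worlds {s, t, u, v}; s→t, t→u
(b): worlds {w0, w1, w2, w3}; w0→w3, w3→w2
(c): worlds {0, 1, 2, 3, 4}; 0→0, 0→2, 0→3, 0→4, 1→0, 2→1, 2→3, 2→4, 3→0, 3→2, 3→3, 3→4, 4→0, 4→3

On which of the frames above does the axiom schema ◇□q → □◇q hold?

The schema corresponds to convergence: ∀x ∀y ∀z (Rxy ∧ Rxz → ∃w (Ryw ∧ Rzw)).
(a): fails — Rtu and Rtu but u and u have no common successor.
(b): fails — Rw3w2 and Rw3w2 but w2 and w2 have no common successor.
(c): condition met.
Valid on: (c).

(c)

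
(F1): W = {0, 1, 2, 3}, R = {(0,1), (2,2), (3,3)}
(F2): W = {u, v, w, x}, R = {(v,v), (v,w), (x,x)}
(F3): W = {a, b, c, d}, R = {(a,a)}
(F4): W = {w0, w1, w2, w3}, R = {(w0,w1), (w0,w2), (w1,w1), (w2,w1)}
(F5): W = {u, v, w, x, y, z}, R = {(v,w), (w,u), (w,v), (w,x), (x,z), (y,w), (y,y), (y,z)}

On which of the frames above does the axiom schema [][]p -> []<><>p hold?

(F3), (F4)

This is the axiom for a generalized confluence (Geach) condition; its first-order frame correspondent is forall x forall z (xRz -> exists w (x R^2 w & z R^2 w)).
(F1): fails — 0R1 but no w with 0R²w and 1R²w.
(F2): fails — vRw but no t with vR²t and wR²t.
(F3): condition met.
(F4): condition met.
(F5): fails — vRw but no t with vR²t and wR²t.
Valid on: (F3), (F4).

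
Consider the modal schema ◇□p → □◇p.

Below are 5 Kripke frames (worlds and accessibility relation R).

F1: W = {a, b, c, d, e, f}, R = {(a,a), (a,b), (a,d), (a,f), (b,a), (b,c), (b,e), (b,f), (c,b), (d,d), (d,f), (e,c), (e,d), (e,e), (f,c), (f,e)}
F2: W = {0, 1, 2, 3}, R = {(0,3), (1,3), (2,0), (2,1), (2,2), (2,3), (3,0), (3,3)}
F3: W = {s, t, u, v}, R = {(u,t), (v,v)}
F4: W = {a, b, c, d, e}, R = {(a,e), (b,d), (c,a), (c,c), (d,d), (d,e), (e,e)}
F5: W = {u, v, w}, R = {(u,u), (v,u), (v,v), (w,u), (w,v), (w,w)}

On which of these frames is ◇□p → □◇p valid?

The schema corresponds to convergence: ∀x ∀y ∀z (Rxy ∧ Rxz → ∃w (Ryw ∧ Rzw)).
F1: fails — Raa and Raf but a and f have no common successor.
F2: holds.
F3: fails — Rut and Rut but t and t have no common successor.
F4: fails — Rcc and Rca but c and a have no common successor.
F5: holds.

F2, F5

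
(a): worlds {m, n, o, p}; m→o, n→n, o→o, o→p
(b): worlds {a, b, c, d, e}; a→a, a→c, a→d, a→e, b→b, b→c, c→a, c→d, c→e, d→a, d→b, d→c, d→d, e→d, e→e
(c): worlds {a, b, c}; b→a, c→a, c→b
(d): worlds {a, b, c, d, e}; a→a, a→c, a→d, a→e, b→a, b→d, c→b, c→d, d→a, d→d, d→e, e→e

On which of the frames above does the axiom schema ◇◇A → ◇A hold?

(c)

Frame correspondent (Sahlqvist): ∀x ∀y ∀z (Rxy ∧ Ryz → Rxz) — i.e. transitivity.
(a): fails — Rmo and Rop but not Rmp.
(b): fails — Rbc and Rcd but not Rbd.
(c): holds.
(d): fails — Rcd and Rde but not Rce.
Valid on: (c).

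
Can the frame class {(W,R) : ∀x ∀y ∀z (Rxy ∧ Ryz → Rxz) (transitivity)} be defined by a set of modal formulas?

The condition is transitivity. A defining modal formula is □q → □□q.
Suppose □q→□□q is valid. Take Rxy, Ryz and set V(q)={w : Rxw}. Then □q at x, so □□q at x, so □q at y, so q at z, i.e. Rxz.

Yes — defined by □q → □□q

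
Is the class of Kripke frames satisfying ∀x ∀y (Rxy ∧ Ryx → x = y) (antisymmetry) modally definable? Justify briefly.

Not modally definable

Modal frame validity is preserved under surjective bounded morphisms.
The 4-cycle (worlds s,t,u,v with s→t→u→v→s) is antisymmetric. Sending even-indexed worlds to a and odd-indexed worlds to b is a surjective bounded morphism onto the two-world frame with a↔b, which is not antisymmetric.
So the class is not modally definable.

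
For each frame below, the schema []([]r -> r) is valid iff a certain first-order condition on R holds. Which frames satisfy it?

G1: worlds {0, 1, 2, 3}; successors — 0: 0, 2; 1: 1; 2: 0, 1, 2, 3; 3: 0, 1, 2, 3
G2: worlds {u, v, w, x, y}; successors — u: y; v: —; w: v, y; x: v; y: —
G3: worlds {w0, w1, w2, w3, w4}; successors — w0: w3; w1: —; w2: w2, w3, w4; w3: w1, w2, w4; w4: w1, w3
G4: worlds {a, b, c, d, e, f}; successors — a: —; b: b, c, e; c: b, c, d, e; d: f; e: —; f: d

G1

Frame correspondent (Sahlqvist): forall x forall y (Rxy -> Ryy) — i.e. shift-reflexivity.
G1: condition met.
G2: fails — Rwy but not Ryy.
G3: fails — Rw2w4 but not Rw4w4.
G4: fails — Rcd but not Rdd.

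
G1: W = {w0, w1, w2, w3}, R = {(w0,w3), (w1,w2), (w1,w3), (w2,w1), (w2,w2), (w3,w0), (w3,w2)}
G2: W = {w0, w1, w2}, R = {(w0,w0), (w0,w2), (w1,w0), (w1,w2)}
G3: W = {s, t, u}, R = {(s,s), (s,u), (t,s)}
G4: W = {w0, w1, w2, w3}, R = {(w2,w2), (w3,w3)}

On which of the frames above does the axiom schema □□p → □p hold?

Frame correspondent (Sahlqvist): ∀x ∀y (Rxy → ∃z (Rxz ∧ Rzy)) — i.e. density.
G1: fails — Rw1w3 but no z with Rw1z and Rzw3.
G2: satisfies the condition.
G3: satisfies the condition.
G4: satisfies the condition.
Valid on: G2, G3, G4.

G2, G3, G4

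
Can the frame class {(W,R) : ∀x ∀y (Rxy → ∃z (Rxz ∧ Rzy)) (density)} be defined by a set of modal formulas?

The condition is density. A defining modal formula is □□r → □r.

Yes, by □□r → □r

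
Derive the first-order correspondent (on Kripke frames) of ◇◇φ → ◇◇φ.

This is a Sahlqvist (Geach-type) schema ◇^2□^0φ → □^0◇^2φ.
First-order correspondent: ∀x ∀y (xR²y → ∃w (y = w ∧ xR²w)).

∀x ∀y (xR²y → ∃w (y = w ∧ xR²w))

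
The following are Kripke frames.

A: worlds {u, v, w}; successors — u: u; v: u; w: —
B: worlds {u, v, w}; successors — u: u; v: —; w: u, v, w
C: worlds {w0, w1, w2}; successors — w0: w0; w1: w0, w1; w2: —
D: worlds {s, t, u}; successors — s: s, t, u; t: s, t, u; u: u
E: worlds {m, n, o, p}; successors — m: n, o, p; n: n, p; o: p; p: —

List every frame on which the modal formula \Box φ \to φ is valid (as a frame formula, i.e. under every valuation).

D

This is the axiom for reflexivity; its first-order frame correspondent is \forall x Rxx.
A: fails — world v does not see itself.
B: fails — world v does not see itself.
C: fails — world w2 does not see itself.
D: holds.
E: fails — world m does not see itself.
Valid on: D.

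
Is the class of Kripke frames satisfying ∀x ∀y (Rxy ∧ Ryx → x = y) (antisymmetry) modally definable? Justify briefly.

Not definable by any modal formula

If a class were modally definable it would be closed under surjective bounded morphisms (Goldblatt–Thomason).
The 4-cycle (worlds w0,w1,w2,w3 with w0→w1→w2→w3→w0) is antisymmetric. Sending even-indexed worlds to a and odd-indexed worlds to b is a surjective bounded morphism onto the two-world frame with a↔b, which is not antisymmetric.
So the class is not modally definable.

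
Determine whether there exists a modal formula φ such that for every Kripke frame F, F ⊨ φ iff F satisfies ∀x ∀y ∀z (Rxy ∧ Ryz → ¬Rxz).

No

If a class were modally definable it would be closed under surjective bounded morphisms (Goldblatt–Thomason).
The 3-cycle (worlds s,t,u with s→t→u→s) is intransitive. Mapping every world to a single reflexive point • is a surjective bounded morphism; the reflexive point is not intransitive (R••∧R•• but R••).
So the class is not modally definable.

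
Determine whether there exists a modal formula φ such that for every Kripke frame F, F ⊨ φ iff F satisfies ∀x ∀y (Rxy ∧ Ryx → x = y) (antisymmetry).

Not modally definable

Modal frame validity is preserved under surjective bounded morphisms.
The 6-cycle (worlds a,b,c,d,e,f with a→b→c→d→e→f→a) is antisymmetric. Sending even-indexed worlds to • and odd-indexed worlds to ∘ is a surjective bounded morphism onto the two-world frame with •↔∘, which is not antisymmetric.
Hence antisymmetry is not modally definable.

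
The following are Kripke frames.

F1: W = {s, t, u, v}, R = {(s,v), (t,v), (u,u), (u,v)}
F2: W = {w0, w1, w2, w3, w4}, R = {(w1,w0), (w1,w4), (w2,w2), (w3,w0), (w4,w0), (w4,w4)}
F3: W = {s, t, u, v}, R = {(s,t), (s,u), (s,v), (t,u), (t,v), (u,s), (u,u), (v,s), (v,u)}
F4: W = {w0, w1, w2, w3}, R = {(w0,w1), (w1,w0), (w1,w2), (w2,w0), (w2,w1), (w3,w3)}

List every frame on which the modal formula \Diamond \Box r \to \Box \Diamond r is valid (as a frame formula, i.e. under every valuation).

This is the axiom for convergence; its first-order frame correspondent is \forall x \forall y \forall z (Rxy \wedge Rxz \to \exists w (Ryw \wedge Rzw)).
F1: fails — Rsv and Rsv but v and v have no common successor.
F2: fails — Rw1w0 and Rw1w0 but w0 and w0 have no common successor.
F3: satisfies the condition.
F4: fails — Rw2w1 and Rw2w0 but w1 and w0 have no common successor.

F3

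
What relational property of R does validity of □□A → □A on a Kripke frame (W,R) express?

Suppose □□A→□A is valid. Take Rxy and set V(A)={w : xR²w}. Then □□A at x, so □A at x, so A at y, i.e. ∃z(Rxz∧Rzy).
The converse is a direct semantic check.
So the correspondent is density.

density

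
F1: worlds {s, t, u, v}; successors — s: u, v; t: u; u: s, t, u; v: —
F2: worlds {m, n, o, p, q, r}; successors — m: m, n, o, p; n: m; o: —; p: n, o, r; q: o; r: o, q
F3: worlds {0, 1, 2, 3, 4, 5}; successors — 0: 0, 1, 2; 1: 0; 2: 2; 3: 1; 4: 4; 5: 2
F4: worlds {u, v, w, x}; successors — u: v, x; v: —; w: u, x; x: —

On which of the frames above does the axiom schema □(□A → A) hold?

none

The schema corresponds to shift-reflexivity: ∀x ∀y (Rxy → Ryy).
F1: fails — Rut but not Rtt.
F2: fails — Rpn but not Rnn.
F3: fails — R31 but not R11.
F4: fails — Ruv but not Rvv.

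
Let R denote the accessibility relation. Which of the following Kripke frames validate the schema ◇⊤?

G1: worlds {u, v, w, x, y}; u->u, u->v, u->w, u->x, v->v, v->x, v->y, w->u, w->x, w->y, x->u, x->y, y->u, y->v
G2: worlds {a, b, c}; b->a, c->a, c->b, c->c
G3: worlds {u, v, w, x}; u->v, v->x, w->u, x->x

G1, G3

This is the axiom for seriality; its first-order frame correspondent is ∀x ∃y Rxy.
G1: holds.
G2: fails — world a has no successor.
G3: holds.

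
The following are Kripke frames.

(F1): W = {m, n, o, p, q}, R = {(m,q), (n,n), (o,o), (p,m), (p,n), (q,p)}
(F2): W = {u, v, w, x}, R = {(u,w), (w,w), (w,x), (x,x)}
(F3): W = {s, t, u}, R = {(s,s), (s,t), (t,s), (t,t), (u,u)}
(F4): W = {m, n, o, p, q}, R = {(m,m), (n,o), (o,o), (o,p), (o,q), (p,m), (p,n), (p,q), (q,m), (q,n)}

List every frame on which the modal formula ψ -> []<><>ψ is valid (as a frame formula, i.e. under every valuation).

This is the axiom for a generalized confluence (Geach) condition; its first-order frame correspondent is forall x forall z (xRz -> exists w (x = w & z R^2 w)).
(F1): fails — pRn but no w with p=w and nR²w.
(F2): fails — uRw but no t with u=t and wR²t.
(F3): ✓.
(F4): fails — pRm but no w with p=w and mR²w.
Valid on: (F3).

(F3)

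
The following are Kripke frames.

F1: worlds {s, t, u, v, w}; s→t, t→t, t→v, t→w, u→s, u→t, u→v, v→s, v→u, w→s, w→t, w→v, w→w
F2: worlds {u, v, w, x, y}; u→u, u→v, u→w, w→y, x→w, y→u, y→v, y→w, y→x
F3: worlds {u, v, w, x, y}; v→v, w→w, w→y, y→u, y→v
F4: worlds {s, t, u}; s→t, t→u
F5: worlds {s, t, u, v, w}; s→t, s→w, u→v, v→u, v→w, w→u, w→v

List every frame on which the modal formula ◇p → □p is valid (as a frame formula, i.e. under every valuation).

F4

Frame correspondent (Sahlqvist): ∀x ∀y ∀z (Rxy ∧ Rxz → y = z) — i.e. partial functionality.
F1: fails — t sees both t and v.
F2: fails — u sees both u and v.
F3: fails — w sees both w and y.
F4: satisfies the condition.
F5: fails — s sees both t and w.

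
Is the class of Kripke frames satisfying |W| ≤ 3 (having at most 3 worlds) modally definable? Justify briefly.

Modal frame validity is preserved under disjoint unions.
Any modal formula valid on each of 4 disjoint one-world frames is valid on their disjoint union (validity is preserved under disjoint unions). Each one-world frame has |W|=1≤3, but the union has |W|=4.
Hence having at most 3 worlds is not modally definable.

Not modally definable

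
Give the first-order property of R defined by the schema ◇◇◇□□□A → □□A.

This is a Sahlqvist (Geach-type) schema ◇^3□^3A → □^2◇^0A.
First-order correspondent: ∀x ∀y ∀z ((xR³y ∧ xR²z) → ∃w (yR³w ∧ z = w)).

∀x ∀y ∀z ((xR³y ∧ xR²z) → ∃w (yR³w ∧ z = w))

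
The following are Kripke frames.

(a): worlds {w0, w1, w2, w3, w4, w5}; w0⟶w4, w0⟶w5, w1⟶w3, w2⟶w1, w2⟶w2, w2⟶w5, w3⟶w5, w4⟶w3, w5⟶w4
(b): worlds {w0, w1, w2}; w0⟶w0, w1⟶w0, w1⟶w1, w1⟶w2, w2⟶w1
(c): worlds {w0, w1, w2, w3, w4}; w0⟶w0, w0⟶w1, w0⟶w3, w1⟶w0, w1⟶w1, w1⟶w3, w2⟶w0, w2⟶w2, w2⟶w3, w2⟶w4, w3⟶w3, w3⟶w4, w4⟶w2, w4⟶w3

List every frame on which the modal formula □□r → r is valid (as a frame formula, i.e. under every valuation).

(b), (c)

The schema corresponds to a generalized confluence (Geach) condition: ∀x ∃w (xR²w ∧ x = w).
(a): fails — at w0 but no w with w0R²w and w0=w.
(b): ✓.
(c): ✓.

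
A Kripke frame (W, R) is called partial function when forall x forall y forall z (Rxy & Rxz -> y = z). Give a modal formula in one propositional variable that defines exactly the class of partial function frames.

◇ψ → □ψ

A defining formula is ◇ψ → □ψ (the CD axiom).
Suppose ◇ψ→□ψ is valid. Take Rxy, Rxz and set V(ψ)={y}. Then ◇ψ at x, so □ψ at x, so ψ at z, i.e. z=y.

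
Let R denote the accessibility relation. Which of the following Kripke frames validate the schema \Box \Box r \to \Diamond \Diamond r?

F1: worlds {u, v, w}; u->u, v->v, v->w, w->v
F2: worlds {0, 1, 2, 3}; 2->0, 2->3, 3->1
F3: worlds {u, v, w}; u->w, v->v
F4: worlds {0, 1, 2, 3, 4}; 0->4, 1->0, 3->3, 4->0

F1

The schema corresponds to a generalized confluence (Geach) condition: \forall x \exists w (x R^2 w \wedge x R^2 w).
F1: holds.
F2: fails — at 0 but no w with 0R²w and 0R²w.
F3: fails — at u but no t with uR²t and uR²t.
F4: fails — at 2 but no w with 2R²w and 2R²w.
Valid on: F1.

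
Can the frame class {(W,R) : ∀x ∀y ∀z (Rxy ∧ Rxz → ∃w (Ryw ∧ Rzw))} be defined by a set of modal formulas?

Yes: it is convergence, defined by the .2 schema ◇□r → □◇r.

Yes, by ◇□r → □◇r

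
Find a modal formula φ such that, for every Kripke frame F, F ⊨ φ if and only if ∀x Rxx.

□ψ → ψ

A defining formula is □ψ → ψ (the T axiom).
Suppose □ψ→ψ is valid. At any x set V(ψ)={w : Rxw}. Then □ψ holds at x, so ψ holds at x, i.e. Rxx.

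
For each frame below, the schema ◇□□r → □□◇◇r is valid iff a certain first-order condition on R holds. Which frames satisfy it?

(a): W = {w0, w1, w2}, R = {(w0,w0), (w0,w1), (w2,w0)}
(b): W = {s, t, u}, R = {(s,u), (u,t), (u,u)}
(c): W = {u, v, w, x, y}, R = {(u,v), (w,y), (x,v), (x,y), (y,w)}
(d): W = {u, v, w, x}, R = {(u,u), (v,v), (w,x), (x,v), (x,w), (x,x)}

This is the axiom for a generalized confluence (Geach) condition; its first-order frame correspondent is ∀x ∀y ∀z ((xRy ∧ xR²z) → ∃w (yR²w ∧ zR²w)).
(a): fails — w0Rw0, w0R²w1 but no w with w0R²w and w1R²w.
(b): fails — sRu, sR²t but no w with uR²w and tR²w.
(c): fails — wRy, wR²w but no t with yR²t and wR²t.
(d): condition met.

(d)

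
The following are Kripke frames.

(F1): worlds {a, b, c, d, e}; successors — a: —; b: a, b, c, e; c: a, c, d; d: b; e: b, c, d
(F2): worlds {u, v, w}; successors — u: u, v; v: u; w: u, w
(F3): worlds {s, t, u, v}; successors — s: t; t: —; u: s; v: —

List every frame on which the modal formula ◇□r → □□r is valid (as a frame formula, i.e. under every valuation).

(F3)

The schema corresponds to a generalized confluence (Geach) condition: ∀x ∀y ∀z ((xRy ∧ xR²z) → ∃w (yRw ∧ z = w)).
(F1): fails — bRa, bR²a but no w with aRw and a=w.
(F2): fails — uRv, uR²v but no t with vRt and v=t.
(F3): holds.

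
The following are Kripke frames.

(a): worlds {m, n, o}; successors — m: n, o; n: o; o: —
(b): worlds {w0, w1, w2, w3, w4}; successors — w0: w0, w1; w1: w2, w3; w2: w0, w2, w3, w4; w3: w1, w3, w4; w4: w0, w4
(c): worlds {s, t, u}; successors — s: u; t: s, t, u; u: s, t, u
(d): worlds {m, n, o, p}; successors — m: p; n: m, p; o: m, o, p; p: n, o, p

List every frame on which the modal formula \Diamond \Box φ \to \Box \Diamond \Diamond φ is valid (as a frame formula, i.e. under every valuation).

This is the axiom for a generalized confluence (Geach) condition; its first-order frame correspondent is \forall x \forall y \forall z ((xRy \wedge xRz) \to \exists w (yRw \wedge z R^2 w)).
(a): fails — mRn, mRn but no w with nRw and nR²w.
(b): fails — w3Rw1, w3Rw4 but no w with w1Rw and w4R²w.
(c): holds.
(d): holds.
Valid on: (c), (d).

(c), (d)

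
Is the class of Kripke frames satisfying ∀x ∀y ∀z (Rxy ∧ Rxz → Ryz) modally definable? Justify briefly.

Yes — defined by ◇q → □◇q

The condition is the Euclidean property. A defining modal formula is ◇q → □◇q.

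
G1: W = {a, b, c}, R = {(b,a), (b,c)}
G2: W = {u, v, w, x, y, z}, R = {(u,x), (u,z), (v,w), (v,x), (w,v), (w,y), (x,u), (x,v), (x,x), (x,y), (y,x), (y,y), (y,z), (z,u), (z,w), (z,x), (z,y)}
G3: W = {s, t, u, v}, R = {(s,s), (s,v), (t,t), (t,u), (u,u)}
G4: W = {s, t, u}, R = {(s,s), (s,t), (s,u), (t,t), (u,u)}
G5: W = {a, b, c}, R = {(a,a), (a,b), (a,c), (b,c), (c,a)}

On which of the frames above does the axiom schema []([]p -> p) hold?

G4

The schema corresponds to shift-reflexivity: forall x forall y (Rxy -> Ryy).
G1: fails — Rba but not Raa.
G2: fails — Ruz but not Rzz.
G3: fails — Rsv but not Rvv.
G4: satisfies the condition.
G5: fails — Rbc but not Rcc.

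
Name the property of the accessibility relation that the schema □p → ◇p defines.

Suppose □p→◇p is valid. At any x set V(p)=W. Then □p at x, so ◇p at x, so x has a successor.
The converse is a direct semantic check.
So the correspondent is seriality.

Seriality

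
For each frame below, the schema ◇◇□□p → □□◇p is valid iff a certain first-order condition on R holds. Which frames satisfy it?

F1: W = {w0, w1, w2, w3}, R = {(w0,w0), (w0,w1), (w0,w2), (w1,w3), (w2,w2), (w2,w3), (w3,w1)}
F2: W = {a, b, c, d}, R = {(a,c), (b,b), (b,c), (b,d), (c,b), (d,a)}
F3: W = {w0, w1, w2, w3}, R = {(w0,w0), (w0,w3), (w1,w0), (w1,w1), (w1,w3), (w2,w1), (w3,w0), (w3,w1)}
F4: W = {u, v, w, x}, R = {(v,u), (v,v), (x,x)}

F3

This is the axiom for a generalized confluence (Geach) condition; its first-order frame correspondent is ∀x ∀y ∀z ((xR²y ∧ xR²z) → ∃w (yR²w ∧ zRw)).
F1: fails — w0R²w1, w0R²w1 but no w with w1R²w and w1Rw.
F2: fails — bR²a, bR²a but no w with aR²w and aRw.
F3: ✓.
F4: fails — vR²u, vR²u but no t with uR²t and uRt.
Valid on: F3.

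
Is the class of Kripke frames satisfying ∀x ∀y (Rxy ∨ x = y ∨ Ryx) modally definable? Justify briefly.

Not definable by any modal formula

If a class were modally definable it would be closed under disjoint unions (Goldblatt–Thomason).
Take 2 disjoint single-world reflexive frames: each is trivially connected, but their disjoint union has 2 worlds with no edge between distinct components, so it is not connected.
Hence connectedness of R is not modally definable.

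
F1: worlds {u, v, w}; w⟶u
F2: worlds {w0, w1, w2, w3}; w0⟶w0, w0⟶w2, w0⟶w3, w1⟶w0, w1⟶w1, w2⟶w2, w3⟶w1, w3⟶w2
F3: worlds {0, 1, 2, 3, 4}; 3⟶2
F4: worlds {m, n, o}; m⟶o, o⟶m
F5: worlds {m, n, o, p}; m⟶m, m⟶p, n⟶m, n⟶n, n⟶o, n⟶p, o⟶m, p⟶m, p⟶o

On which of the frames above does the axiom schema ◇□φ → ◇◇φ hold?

This is the axiom for a generalized confluence (Geach) condition; its first-order frame correspondent is ∀x ∀y (xRy → ∃w (yRw ∧ xR²w)).
F1: fails — wRu but no t with uRt and wR²t.
F2: condition met.
F3: fails — 3R2 but no w with 2Rw and 3R²w.
F4: condition met.
F5: condition met.

F2, F4, F5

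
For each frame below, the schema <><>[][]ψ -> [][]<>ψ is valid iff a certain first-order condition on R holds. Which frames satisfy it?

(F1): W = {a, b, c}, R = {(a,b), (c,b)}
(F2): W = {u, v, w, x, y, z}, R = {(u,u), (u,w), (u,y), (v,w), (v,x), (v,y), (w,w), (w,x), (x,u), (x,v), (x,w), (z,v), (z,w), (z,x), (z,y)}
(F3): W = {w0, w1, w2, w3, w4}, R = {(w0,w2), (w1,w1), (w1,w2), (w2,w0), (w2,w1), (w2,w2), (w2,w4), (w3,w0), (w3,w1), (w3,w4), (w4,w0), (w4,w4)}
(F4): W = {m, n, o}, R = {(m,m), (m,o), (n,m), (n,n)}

Frame correspondent (Sahlqvist): forall x forall y forall z ((x R^2 y & x R^2 z) -> exists w (y R^2 w & zRw)) — i.e. a generalized confluence (Geach) condition.
(F1): condition met.
(F2): fails — uR²u, uR²y but no t with uR²t and yRt.
(F3): condition met.
(F4): fails — mR²m, mR²o but no w with mR²w and oRw.

(F1), (F3)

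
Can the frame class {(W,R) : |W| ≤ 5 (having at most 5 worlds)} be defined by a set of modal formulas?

No

Any modally definable frame class is closed under disjoint unions.
Any modal formula valid on each of 6 disjoint one-world frames is valid on their disjoint union (validity is preserved under disjoint unions). Each one-world frame has |W|=1≤5, but the union has |W|=6.
So the class is not modally definable.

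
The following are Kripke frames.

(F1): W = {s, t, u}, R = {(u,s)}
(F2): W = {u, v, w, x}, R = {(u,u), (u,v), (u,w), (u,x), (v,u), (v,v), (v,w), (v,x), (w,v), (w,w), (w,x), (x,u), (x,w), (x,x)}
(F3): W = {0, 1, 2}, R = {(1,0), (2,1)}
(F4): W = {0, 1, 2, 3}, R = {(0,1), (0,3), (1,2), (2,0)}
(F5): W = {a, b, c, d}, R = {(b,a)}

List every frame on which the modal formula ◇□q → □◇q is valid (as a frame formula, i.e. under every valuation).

(F2)

The schema corresponds to convergence: ∀x ∀y ∀z (Rxy ∧ Rxz → ∃w (Ryw ∧ Rzw)).
(F1): fails — Rus and Rus but s and s have no common successor.
(F2): satisfies the condition.
(F3): fails — R10 and R10 but 0 and 0 have no common successor.
(F4): fails — R01 and R03 but 1 and 3 have no common successor.
(F5): fails — Rba and Rba but a and a have no common successor.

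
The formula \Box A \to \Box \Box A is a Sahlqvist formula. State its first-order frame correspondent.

This schema is the 4 axiom.
It corresponds to transitivity: \forall x \forall y \forall z (Rxy \wedge Ryz \to Rxz).

transitivity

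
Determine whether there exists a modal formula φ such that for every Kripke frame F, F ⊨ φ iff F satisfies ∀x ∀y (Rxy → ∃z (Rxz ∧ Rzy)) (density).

Yes: it is density, defined by the C4 schema □□p → □p.
Suppose □□p→□p is valid. Take Rxy and set V(p)={w : xR²w}. Then □□p at x, so □p at x, so p at y, i.e. ∃z(Rxz∧Rzy).

Yes — defined by □□p → □p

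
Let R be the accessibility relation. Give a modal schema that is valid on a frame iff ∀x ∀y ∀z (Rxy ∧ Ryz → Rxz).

This is transitivity; the standard corresponding axiom is 4: □r → □□r.
Suppose □r→□□r is valid. Take Rxy, Ryz and set V(r)={w : Rxw}. Then □r at x, so □□r at x, so □r at y, so r at z, i.e. Rxz.

□r → □□r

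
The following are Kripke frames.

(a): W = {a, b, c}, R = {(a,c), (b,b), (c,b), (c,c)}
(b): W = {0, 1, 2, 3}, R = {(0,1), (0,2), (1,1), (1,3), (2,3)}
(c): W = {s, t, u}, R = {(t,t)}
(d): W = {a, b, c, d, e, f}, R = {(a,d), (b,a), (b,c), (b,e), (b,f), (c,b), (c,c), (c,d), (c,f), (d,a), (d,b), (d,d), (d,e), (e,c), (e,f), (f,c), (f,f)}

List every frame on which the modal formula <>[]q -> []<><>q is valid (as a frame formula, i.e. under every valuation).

Frame correspondent (Sahlqvist): forall x forall y forall z ((xRy & xRz) -> exists w (yRw & z R^2 w)) — i.e. a generalized confluence (Geach) condition.
(a): holds.
(b): fails — 0R1, 0R2 but no w with 1Rw and 2R²w.
(c): holds.
(d): fails — bRe, bRa but no w with eRw and aR²w.
Valid on: (a), (c).

(a), (c)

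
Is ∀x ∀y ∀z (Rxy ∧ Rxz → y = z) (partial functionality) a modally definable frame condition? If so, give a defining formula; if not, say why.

This is a Sahlqvist condition; the CD axiom ◇q → □q defines it.
Suppose ◇q→□q is valid. Take Rxy, Rxz and set V(q)={y}. Then ◇q at x, so □q at x, so q at z, i.e. z=y.

Definable; ◇q → □q defines it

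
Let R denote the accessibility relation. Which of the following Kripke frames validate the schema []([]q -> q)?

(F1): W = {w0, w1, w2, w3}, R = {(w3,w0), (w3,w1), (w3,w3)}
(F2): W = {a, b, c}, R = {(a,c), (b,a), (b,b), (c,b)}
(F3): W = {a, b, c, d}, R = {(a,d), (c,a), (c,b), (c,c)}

This is the axiom for shift-reflexivity; its first-order frame correspondent is forall x forall y (Rxy -> Ryy).
(F1): fails — Rw3w1 but not Rw1w1.
(F2): fails — Rac but not Rcc.
(F3): fails — Rca but not Raa.

none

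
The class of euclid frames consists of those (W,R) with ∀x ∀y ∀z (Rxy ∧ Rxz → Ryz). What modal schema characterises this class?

The condition is the Euclidean property. The 5 schema ◇p → □◇p defines it.
Suppose ◇p→□◇p is valid. Take Rxy, Rxz and set V(p)={y}. Then ◇p at x, so □◇p at x, so ◇p at z, so some w with Rzw has p; w=y, i.e. Rzy. By symmetry of the argument, Ryz.

◇p → □◇p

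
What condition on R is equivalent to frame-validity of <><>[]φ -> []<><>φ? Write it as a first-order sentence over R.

forall x forall y forall z ((x R^2 y & xRz) -> exists w (yRw & z R^2 w))

This is a Sahlqvist (Geach-type) schema ◇^2□^1φ → □^1◇^2φ.
First-order correspondent: forall x forall y forall z ((x R^2 y & xRz) -> exists w (yRw & z R^2 w)).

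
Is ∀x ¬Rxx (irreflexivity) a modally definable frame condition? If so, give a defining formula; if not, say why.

Not definable by any modal formula

Modal frame validity is preserved under surjective bounded morphisms.
The 5-cycle (worlds a,b,c,d,e with a→b→c→d→e→a) is irreflexive, and the map sending every world to a single reflexive point • is a surjective bounded morphism (forth: every edge maps to (•,•); back: every world has a successor). So any modal formula valid on the 5-cycle is also valid on the reflexive point, which is not irreflexive.
So no modal formula (or set of formulas) defines exactly the irreflexive frames.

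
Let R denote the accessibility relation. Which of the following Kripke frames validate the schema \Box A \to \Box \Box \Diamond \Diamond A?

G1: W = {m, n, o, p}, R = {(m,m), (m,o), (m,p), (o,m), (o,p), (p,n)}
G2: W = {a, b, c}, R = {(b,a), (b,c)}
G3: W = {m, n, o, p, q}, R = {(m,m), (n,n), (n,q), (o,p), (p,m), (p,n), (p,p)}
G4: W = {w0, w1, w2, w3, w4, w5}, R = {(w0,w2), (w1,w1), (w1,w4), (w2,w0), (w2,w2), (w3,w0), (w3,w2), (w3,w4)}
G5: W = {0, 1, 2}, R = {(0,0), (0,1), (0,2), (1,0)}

Frame correspondent (Sahlqvist): \forall x \forall z (x R^2 z \to \exists w (xRw \wedge z R^2 w)) — i.e. a generalized confluence (Geach) condition.
G1: fails — mR²n but no w with mRw and nR²w.
G2: holds.
G3: fails — nR²q but no w with nRw and qR²w.
G4: fails — w1R²w4 but no w with w1Rw and w4R²w.
G5: fails — 0R²2 but no w with 0Rw and 2R²w.
Valid on: G2.

G2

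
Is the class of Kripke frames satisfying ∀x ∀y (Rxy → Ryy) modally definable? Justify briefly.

Definable; □(□r → r) defines it

Yes: it is shift-reflexivity, defined by the T□ schema □(□r → r).
Suppose □(□r→r) is valid. Take Rxy and set V(r)={w : Ryw}. Then at y, □r holds; since □(□r→r) at x, □r→r at y, so r at y, i.e. Ryy.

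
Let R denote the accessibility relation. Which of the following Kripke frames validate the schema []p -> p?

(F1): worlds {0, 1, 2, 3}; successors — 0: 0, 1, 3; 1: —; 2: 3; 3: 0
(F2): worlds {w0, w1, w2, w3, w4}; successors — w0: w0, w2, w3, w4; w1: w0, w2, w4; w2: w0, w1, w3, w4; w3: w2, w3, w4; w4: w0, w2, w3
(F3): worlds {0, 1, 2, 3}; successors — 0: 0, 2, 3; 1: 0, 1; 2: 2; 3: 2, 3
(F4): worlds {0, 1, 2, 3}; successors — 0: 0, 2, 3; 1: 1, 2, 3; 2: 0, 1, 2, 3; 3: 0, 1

The schema corresponds to reflexivity: forall x Rxx.
(F1): fails — world 1 does not see itself.
(F2): fails — world w1 does not see itself.
(F3): condition met.
(F4): fails — world 3 does not see itself.

(F3)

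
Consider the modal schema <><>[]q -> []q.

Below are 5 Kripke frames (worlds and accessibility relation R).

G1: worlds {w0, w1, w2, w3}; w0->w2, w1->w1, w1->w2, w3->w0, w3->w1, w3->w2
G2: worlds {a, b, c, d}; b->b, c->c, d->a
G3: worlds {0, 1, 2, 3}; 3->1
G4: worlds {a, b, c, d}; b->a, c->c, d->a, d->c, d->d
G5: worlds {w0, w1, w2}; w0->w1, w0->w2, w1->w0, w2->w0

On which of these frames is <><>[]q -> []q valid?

Frame correspondent (Sahlqvist): forall x forall y forall z ((x R^2 y & xRz) -> exists w (yRw & z = w)) — i.e. a generalized confluence (Geach) condition.
G1: fails — w1R²w2, w1Rw1 but no w with w2Rw and w1=w.
G2: ✓.
G3: ✓.
G4: fails — dR²a, dRa but no w with aRw and a=w.
G5: ✓.
Valid on: G2, G3, G5.

G2, G3, G5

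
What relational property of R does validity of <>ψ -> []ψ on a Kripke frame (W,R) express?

partial functionality

Suppose ◇ψ→□ψ is valid. Take Rxy, Rxz and set V(ψ)={y}. Then ◇ψ at x, so □ψ at x, so ψ at z, i.e. z=y.
Conversely, any frame satisfying forall x forall y forall z (Rxy & Rxz -> y = z) validates the schema.
So the correspondent is partial functionality.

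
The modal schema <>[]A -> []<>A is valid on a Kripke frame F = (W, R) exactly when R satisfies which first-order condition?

Suppose ◇□A→□◇A is valid. Take Rxy, Rxz and set V(A)={w : Ryw}. Then □A at y so ◇□A at x, so □◇A at x, so ◇A at z, giving w with Rzw and Ryw.
The converse is a direct semantic check.
So the correspondent is convergence.

convergence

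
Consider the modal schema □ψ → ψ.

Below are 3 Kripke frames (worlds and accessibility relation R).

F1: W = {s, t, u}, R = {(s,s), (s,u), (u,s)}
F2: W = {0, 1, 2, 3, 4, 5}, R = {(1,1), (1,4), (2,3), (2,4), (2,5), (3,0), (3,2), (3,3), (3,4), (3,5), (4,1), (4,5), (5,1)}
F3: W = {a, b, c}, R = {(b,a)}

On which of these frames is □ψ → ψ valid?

The schema corresponds to reflexivity: ∀x Rxx.
F1: fails — world t does not see itself.
F2: fails — world 0 does not see itself.
F3: fails — world a does not see itself.

none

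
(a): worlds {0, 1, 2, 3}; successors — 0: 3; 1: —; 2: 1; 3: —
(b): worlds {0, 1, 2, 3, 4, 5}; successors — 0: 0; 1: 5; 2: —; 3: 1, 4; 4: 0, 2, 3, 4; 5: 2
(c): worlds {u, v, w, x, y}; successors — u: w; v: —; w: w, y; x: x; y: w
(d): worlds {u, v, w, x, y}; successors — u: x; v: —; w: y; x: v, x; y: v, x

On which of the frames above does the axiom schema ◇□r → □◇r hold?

The schema corresponds to convergence: ∀x ∀y ∀z (Rxy ∧ Rxz → ∃w (Ryw ∧ Rzw)).
(a): fails — R03 and R03 but 3 and 3 have no common successor.
(b): fails — R34 and R31 but 4 and 1 have no common successor.
(c): holds.
(d): fails — Rxx and Rxv but x and v have no common successor.
Valid on: (c).

(c)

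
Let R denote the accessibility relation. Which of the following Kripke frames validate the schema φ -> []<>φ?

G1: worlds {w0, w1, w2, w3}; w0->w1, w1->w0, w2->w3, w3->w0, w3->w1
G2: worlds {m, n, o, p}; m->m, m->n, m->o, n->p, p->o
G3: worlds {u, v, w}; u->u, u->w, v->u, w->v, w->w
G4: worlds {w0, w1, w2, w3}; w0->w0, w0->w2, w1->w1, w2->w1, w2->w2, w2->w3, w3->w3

Frame correspondent (Sahlqvist): forall x forall y (Rxy -> Ryx) — i.e. symmetry.
G1: fails — Rw3w1 but not Rw1w3.
G2: fails — Rpo but not Rop.
G3: fails — Ruw but not Rwu.
G4: fails — Rw0w2 but not Rw2w0.

none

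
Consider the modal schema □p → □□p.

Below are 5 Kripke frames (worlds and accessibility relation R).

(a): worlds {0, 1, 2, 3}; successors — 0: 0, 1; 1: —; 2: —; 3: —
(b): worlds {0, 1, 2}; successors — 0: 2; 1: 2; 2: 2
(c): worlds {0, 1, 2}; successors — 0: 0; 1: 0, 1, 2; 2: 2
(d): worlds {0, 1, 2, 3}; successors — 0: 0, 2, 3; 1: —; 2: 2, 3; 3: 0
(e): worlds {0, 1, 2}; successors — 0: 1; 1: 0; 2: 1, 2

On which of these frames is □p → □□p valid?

This is the axiom for transitivity; its first-order frame correspondent is ∀x ∀y ∀z (Rxy ∧ Ryz → Rxz).
(a): condition met.
(b): condition met.
(c): condition met.
(d): fails — R23 and R30 but not R20.
(e): fails — R01 and R10 but not R00.

(a), (b), (c)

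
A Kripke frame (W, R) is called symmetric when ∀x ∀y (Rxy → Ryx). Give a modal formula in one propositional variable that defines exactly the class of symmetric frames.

p → □◇p

This is symmetry; the standard corresponding axiom is B: p → □◇p.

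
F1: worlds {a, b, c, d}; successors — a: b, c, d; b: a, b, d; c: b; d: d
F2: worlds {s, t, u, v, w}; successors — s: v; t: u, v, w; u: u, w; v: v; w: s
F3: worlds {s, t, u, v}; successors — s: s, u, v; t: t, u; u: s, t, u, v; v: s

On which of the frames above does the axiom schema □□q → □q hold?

The schema corresponds to density: ∀x ∀y (Rxy → ∃z (Rxz ∧ Rzy)).
F1: fails — Rac but no z with Raz and Rzc.
F2: fails — Rws but no z with Rwz and Rzs.
F3: satisfies the condition.
Valid on: F3.

F3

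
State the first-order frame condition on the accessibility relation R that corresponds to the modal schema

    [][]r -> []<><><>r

forall x forall z (xRz -> exists w (x R^2 w & z R^3 w))

This is a Sahlqvist (Geach-type) schema ◇^0□^2r → □^1◇^3r.
First-order correspondent: forall x forall z (xRz -> exists w (x R^2 w & z R^3 w)).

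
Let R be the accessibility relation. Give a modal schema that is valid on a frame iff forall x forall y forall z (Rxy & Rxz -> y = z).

A defining formula is ◇p → □p (the CD axiom).
Suppose ◇p→□p is valid. Take Rxy, Rxz and set V(p)={y}. Then ◇p at x, so □p at x, so p at z, i.e. z=y.

◇p → □p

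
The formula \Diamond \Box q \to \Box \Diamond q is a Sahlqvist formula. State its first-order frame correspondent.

Suppose ◇□q→□◇q is valid. Take Rxy, Rxz and set V(q)={w : Ryw}. Then □q at y so ◇□q at x, so □◇q at x, so ◇q at z, giving w with Rzw and Ryw.

convergence: \forall x \forall y \forall z (Rxy \wedge Rxz \to \exists w (Ryw \wedge Rzw))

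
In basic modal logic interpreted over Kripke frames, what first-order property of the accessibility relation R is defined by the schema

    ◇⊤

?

seriality

◇⊤ holds at w iff w has a successor, so frame-validity of ◇⊤ is exactly seriality. Equivalently via □ψ → ◇ψ:
Suppose □ψ→◇ψ is valid. At any x set V(ψ)=W. Then □ψ at x, so ◇ψ at x, so x has a successor.
Conversely, any frame satisfying ∀x ∃y Rxy validates the schema.
Frame condition: ∀x ∃y Rxy.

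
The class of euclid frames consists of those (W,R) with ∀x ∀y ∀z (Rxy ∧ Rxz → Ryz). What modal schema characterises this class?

◇ψ → □◇ψ

This is the Euclidean property; the standard corresponding axiom is 5: ◇ψ → □◇ψ.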